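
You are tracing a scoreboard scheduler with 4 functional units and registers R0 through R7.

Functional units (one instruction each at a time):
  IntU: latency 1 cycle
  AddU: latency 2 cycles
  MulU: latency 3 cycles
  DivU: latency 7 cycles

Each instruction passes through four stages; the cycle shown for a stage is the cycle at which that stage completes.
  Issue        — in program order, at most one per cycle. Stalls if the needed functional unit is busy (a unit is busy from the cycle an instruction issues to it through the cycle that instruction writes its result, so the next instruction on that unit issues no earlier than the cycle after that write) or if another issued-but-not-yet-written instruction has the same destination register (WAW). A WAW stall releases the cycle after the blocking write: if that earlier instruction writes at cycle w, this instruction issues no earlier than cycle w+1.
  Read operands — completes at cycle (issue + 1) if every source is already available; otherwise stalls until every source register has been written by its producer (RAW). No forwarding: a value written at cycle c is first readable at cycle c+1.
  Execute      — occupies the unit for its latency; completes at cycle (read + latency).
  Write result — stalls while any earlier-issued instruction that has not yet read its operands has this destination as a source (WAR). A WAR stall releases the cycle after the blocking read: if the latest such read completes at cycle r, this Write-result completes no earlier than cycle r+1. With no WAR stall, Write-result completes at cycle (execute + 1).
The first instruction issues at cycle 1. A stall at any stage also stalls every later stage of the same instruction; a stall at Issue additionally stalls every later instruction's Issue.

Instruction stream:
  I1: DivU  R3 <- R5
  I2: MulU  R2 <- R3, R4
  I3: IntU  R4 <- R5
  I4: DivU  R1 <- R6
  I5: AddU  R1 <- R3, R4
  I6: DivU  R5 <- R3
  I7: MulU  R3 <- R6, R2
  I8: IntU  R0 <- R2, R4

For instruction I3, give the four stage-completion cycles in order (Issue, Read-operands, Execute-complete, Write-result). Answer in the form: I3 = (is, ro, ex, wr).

I3 = (3, 4, 5, 12)

t=1  issue I1 (DivU)
t=2  I1 read-ops | issue I2 (MulU)
t=3  issue I3 (IntU)
t=4  I3 read-ops
t=5  I3 finished on IntU
t=9  I1 finished on DivU
t=10  I1→R3
t=11  I2 read-ops | issue I4 (DivU)
t=12  I3→R4 | I4 read-ops
t=14  I2 finished on MulU
t=15  I2→R2
t=19  I4 finished on DivU
t=20  I4→R1
t=21  issue I5 (AddU)
t=22  I5 read-ops | issue I6 (DivU)
t=23  I6 read-ops | issue I7 (MulU)
t=24  I5 finished on AddU | I7 read-ops | issue I8 (IntU)
t=25  I5→R1 | I8 read-ops
t=26  I8 finished on IntU
t=27  I7 finished on MulU | I8→R0
t=28  I7→R3
t=30  I6 finished on DivU
t=31  I6→R5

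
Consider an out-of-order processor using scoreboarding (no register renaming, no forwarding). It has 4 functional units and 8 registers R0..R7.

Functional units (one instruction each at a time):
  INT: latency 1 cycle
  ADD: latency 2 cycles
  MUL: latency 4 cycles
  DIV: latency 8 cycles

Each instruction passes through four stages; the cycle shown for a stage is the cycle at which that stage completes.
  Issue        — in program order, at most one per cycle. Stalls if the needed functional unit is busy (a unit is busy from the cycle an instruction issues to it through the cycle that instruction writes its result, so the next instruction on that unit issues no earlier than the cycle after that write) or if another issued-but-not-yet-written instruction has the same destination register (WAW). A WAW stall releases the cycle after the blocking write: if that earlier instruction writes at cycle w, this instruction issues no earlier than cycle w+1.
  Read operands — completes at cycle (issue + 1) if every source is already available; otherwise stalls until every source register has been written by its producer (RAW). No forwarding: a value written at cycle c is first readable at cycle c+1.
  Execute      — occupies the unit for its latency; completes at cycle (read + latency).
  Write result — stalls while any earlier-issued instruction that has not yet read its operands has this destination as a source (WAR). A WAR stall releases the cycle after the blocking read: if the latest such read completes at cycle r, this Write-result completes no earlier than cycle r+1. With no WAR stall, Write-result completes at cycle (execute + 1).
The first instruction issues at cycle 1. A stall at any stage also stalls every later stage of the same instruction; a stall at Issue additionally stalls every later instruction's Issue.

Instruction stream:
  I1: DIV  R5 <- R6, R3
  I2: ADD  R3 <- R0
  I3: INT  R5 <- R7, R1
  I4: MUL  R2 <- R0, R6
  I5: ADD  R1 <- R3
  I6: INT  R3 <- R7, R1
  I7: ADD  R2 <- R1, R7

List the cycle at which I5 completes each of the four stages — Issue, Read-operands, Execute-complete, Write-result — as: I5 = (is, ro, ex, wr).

I1 -> (1, 2, 10, 11)
I2 -> (2, 3, 5, 6)
I3 -> (12, 13, 14, 15)  // WAW R5: wait I1 write@11
I4 -> (13, 14, 18, 19)
I5 -> (14, 15, 17, 18)
I6 -> (16, 19, 20, 21)  // struct: INT busy until I3 writes@15, RAW R1: wait I5 write@18
I7 -> (20, 21, 23, 24)  // WAW R2: wait I4 write@19

I5 = (14, 15, 17, 18)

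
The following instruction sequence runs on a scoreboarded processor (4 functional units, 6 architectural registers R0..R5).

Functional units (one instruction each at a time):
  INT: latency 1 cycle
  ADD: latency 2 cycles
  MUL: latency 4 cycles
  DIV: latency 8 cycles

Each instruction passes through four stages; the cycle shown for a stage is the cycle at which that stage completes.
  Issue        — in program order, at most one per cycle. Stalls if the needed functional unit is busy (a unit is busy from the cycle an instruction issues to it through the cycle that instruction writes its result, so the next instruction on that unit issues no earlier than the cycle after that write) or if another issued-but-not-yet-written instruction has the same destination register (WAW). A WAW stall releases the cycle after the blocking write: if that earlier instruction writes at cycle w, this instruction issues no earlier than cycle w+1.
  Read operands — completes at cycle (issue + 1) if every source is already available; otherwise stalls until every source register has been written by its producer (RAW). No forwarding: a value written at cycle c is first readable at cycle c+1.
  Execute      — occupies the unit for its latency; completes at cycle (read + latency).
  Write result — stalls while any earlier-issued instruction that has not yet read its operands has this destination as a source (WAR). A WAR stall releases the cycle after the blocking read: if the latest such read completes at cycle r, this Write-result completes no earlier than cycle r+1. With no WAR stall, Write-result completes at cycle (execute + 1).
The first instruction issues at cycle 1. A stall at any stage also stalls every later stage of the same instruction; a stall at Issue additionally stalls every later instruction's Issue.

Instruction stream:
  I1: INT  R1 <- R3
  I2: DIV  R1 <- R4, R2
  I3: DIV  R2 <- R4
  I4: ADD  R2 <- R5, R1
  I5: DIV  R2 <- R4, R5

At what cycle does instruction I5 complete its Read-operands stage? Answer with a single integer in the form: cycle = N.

cycle 1: I1 issues→INT
cycle 2: I1 reads
cycle 3: I1 exec-done
cycle 4: I1 writes R1
cycle 5: I2 issues→DIV
cycle 6: I2 reads
cycle 14: I2 exec-done
cycle 15: I2 writes R1
cycle 16: I3 issues→DIV
cycle 17: I3 reads
cycle 25: I3 exec-done
cycle 26: I3 writes R2
cycle 27: I4 issues→ADD
cycle 28: I4 reads
cycle 30: I4 exec-done
cycle 31: I4 writes R2
cycle 32: I5 issues→DIV
cycle 33: I5 reads
cycle 41: I5 exec-done
cycle 42: I5 writes R2

cycle = 33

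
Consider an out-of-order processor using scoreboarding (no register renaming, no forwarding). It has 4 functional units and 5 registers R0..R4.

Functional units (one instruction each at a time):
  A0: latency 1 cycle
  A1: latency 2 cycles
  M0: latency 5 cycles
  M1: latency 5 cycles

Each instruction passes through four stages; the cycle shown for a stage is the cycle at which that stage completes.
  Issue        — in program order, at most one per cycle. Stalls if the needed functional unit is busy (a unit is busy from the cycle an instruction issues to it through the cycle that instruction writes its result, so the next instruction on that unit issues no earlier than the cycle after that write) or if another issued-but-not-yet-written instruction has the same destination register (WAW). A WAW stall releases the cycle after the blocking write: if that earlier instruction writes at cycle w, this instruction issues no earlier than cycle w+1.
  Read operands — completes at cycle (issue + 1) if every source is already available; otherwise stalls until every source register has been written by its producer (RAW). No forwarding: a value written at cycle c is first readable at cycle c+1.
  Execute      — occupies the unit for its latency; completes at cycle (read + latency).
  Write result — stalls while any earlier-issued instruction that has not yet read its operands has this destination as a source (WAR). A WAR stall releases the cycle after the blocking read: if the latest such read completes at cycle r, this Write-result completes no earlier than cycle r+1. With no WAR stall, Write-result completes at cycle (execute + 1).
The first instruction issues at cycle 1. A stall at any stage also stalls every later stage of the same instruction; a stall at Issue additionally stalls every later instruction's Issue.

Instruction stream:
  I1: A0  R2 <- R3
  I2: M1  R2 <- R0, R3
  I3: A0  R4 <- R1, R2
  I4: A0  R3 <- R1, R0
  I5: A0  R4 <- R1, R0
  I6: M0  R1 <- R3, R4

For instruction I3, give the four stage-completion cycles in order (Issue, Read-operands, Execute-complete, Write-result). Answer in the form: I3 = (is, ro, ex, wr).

  I1 | 1 | 2 | 3 | 4
  I2 | 5 | 6 | 11 | 12   WAW R2: wait I1 write@4
  I3 | 6 | 13 | 14 | 15   RAW R2: wait I2 write@12
  I4 | 16 | 17 | 18 | 19   struct: A0 busy until I3 writes@15
  I5 | 20 | 21 | 22 | 23   struct: A0 busy until I4 writes@19
  I6 | 21 | 24 | 29 | 30   RAW R4: wait I5 write@23

I3 = (6, 13, 14, 15)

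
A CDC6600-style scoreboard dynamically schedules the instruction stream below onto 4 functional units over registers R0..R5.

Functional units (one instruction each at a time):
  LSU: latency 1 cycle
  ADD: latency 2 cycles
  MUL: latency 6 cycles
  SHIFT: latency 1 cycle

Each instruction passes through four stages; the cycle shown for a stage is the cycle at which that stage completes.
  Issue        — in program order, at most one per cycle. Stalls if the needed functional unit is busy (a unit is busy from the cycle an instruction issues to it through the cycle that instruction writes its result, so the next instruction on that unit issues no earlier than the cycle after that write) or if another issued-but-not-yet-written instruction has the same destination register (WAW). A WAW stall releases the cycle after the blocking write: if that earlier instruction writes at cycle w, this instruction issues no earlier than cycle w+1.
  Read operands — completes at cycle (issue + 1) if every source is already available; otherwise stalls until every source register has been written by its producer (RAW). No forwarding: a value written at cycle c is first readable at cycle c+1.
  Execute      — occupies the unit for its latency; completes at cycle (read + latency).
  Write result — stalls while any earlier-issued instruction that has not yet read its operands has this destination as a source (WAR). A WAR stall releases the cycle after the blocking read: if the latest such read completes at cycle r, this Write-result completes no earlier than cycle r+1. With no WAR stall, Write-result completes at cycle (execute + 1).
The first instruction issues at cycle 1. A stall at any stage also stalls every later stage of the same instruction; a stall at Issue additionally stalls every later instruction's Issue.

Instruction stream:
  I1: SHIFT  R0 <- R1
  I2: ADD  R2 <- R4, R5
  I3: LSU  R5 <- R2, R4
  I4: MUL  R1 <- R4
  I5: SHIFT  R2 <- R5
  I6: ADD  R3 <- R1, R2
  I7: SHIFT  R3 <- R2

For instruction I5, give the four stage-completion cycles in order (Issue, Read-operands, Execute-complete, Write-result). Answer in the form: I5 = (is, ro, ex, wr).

I5 = (7, 10, 11, 12)

[I1] 1/2/3/4
[I2] 2/3/5/6
[I3] 3/7/8/9  (RAW R2: wait I2 write@6)
[I4] 4/5/11/12
[I5] 7/10/11/12  (WAW R2: wait I2 write@6; RAW R5: wait I3 write@9)
[I6] 8/13/15/16  (RAW R1: wait I4 write@12; RAW R2: wait I5 write@12)
[I7] 17/18/19/20  (WAW R3: wait I6 write@16)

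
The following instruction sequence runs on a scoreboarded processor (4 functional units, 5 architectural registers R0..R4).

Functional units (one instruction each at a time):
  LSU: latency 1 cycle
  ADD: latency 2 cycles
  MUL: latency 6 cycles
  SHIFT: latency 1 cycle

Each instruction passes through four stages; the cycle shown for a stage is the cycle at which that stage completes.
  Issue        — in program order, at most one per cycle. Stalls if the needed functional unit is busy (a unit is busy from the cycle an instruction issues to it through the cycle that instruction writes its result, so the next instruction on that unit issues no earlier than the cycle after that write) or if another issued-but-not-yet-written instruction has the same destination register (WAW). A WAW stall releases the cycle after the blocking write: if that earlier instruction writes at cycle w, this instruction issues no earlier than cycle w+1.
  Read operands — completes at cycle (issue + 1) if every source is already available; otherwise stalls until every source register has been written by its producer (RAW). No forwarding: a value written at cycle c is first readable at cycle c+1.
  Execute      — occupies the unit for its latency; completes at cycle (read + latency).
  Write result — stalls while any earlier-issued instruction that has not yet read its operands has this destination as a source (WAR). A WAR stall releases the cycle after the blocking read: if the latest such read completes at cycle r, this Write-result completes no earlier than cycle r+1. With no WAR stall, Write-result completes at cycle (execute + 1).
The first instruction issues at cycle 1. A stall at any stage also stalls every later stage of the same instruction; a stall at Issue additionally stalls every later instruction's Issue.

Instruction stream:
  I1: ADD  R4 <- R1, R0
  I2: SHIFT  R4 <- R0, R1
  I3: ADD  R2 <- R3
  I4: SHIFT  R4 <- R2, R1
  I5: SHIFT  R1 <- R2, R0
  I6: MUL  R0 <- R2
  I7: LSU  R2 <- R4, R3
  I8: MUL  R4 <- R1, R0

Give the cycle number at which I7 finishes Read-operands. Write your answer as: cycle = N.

cycle = 18

1) issue 1, read 2, done 4, write 5
2) issue 6, read 7, done 8, write 9  <WAW R4: wait I1 write@5>
3) issue 7, read 8, done 10, write 11
4) issue 10, read 12, done 13, write 14  <struct: SHIFT busy until I2 writes@9 / RAW R2: wait I3 write@11>
5) issue 15, read 16, done 17, write 18  <struct: SHIFT busy until I4 writes@14>
6) issue 16, read 17, done 23, write 24
7) issue 17, read 18, done 19, write 20
8) issue 25, read 26, done 32, write 33  <struct: MUL busy until I6 writes@24>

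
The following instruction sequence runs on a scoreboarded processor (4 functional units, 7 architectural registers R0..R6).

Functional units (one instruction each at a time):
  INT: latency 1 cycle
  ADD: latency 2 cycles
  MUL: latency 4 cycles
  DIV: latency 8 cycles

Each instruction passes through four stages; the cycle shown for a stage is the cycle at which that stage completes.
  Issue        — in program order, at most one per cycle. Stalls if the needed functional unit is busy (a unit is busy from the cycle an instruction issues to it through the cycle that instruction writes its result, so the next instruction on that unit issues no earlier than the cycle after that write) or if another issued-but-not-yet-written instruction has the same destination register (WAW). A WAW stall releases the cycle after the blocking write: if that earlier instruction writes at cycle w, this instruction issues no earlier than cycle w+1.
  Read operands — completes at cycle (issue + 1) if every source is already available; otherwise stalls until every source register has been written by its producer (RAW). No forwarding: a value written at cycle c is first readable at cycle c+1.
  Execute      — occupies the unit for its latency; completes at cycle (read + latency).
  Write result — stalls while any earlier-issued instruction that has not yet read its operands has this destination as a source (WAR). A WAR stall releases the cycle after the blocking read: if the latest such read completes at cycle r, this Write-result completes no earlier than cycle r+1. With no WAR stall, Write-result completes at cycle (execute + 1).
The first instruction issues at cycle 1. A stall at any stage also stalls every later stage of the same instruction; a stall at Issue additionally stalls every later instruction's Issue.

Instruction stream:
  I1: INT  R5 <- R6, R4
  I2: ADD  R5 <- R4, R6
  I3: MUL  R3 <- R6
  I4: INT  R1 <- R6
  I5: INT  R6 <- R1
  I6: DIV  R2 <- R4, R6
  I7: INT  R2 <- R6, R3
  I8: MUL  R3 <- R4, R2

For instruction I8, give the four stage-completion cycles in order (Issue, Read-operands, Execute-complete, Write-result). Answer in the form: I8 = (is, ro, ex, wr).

I1  is:1  ro:2  ex:3  wr:4
I2  is:5  ro:6  ex:8  wr:9  — WAW R5: wait I1 write@4
I3  is:6  ro:7  ex:11  wr:12
I4  is:7  ro:8  ex:9  wr:10
I5  is:11  ro:12  ex:13  wr:14  — struct: INT busy until I4 writes@10
I6  is:12  ro:15  ex:23  wr:24  — RAW R6: wait I5 write@14
I7  is:25  ro:26  ex:27  wr:28  — WAW R2: wait I6 write@24
I8  is:26  ro:29  ex:33  wr:34  — RAW R2: wait I7 write@28

I8 = (26, 29, 33, 34)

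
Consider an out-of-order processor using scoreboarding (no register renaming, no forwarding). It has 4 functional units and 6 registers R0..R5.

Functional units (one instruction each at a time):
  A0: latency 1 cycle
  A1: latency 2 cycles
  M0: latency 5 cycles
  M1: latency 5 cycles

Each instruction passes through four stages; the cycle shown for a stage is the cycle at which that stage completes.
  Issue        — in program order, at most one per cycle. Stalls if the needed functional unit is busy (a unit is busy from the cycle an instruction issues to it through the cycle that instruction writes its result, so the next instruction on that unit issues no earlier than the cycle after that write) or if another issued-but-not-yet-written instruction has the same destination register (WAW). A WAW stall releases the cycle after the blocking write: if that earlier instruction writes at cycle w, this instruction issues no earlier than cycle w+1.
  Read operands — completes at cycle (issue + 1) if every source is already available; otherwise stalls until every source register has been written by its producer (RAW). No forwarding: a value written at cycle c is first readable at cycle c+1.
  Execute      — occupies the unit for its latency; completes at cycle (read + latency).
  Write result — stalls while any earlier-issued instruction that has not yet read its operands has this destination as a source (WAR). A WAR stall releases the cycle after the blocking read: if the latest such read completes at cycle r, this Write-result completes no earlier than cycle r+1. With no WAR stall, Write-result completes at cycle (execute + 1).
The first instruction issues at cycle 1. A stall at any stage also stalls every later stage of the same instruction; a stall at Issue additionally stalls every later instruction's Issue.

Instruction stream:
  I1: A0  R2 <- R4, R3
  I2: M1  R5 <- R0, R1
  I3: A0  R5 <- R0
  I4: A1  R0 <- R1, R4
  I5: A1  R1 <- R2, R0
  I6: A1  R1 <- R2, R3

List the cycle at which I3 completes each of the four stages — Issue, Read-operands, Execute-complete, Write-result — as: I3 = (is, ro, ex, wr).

I3 = (10, 11, 12, 13)

c1: issue I1 (A0)
c2: I1 read-ops, issue I2 (M1)
c3: I1 finished on A0, I2 read-ops
c4: I1→R2
c8: I2 finished on M1
c9: I2→R5
c10: issue I3 (A0)
c11: I3 read-ops, issue I4 (A1)
c12: I3 finished on A0, I4 read-ops
c13: I3→R5
c14: I4 finished on A1
c15: I4→R0
c16: issue I5 (A1)
c17: I5 read-ops
c19: I5 finished on A1
c20: I5→R1
c21: issue I6 (A1)
c22: I6 read-ops
c24: I6 finished on A1
c25: I6→R1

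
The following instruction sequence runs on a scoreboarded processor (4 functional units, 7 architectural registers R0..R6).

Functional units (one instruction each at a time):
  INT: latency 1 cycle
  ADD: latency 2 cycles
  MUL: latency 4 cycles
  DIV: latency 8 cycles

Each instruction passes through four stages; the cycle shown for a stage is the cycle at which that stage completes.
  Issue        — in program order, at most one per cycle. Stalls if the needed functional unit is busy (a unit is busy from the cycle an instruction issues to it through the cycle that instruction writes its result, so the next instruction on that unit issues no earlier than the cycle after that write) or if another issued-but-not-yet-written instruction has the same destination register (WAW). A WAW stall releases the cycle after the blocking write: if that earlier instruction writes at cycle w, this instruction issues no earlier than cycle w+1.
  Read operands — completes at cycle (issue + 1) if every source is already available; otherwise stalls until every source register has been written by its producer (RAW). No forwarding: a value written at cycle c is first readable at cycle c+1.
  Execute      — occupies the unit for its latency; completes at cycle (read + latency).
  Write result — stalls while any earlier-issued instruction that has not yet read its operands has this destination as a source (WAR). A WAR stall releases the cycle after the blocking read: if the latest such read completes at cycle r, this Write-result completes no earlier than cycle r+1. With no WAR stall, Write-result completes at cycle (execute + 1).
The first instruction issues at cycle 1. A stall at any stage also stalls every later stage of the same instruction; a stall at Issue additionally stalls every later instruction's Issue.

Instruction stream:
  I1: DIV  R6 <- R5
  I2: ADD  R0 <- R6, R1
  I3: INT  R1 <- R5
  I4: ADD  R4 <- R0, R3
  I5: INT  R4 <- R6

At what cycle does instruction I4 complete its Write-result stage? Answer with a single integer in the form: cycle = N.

cycle = 20

[1] I1→DIV
[2] I1 RO; I2→ADD
[3] I3→INT
[4] I3 RO
[5] I3 EX
[10] I1 EX
[11] I1 WR R6
[12] I2 RO
[13] I3 WR R1
[14] I2 EX
[15] I2 WR R0
[16] I4→ADD
[17] I4 RO
[19] I4 EX
[20] I4 WR R4
[21] I5→INT
[22] I5 RO
[23] I5 EX
[24] I5 WR R4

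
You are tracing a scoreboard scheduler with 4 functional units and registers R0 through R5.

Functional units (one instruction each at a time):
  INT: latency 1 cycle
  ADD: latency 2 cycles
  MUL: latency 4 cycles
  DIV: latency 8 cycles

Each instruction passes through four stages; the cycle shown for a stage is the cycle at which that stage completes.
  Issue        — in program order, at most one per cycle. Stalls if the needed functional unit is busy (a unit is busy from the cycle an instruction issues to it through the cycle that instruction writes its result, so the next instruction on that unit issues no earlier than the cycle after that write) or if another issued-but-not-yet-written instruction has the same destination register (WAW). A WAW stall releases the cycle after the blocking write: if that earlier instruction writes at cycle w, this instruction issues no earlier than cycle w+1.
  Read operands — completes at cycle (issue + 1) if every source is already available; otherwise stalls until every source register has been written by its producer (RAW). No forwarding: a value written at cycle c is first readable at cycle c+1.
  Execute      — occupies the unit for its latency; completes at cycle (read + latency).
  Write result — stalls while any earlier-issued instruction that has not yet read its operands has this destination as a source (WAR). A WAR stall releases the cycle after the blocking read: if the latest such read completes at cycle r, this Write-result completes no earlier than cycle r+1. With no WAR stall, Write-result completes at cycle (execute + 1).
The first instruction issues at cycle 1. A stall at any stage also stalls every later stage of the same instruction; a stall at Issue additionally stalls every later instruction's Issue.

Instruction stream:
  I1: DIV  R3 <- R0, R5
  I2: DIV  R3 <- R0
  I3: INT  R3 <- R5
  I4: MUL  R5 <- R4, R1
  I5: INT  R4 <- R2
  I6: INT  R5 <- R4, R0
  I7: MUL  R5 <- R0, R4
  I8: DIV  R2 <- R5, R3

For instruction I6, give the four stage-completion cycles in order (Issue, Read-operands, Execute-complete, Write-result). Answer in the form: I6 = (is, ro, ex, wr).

[I1] 1/2/10/11
[I2] 12/13/21/22  (struct: DIV busy until I1 writes@11)
[I3] 23/24/25/26  (WAW R3: wait I2 write@22)
[I4] 24/25/29/30
[I5] 27/28/29/30  (struct: INT busy until I3 writes@26)
[I6] 31/32/33/34  (struct: INT busy until I5 writes@30)
[I7] 35/36/40/41  (WAW R5: wait I6 write@34)
[I8] 36/42/50/51  (RAW R5: wait I7 write@41)

I6 = (31, 32, 33, 34)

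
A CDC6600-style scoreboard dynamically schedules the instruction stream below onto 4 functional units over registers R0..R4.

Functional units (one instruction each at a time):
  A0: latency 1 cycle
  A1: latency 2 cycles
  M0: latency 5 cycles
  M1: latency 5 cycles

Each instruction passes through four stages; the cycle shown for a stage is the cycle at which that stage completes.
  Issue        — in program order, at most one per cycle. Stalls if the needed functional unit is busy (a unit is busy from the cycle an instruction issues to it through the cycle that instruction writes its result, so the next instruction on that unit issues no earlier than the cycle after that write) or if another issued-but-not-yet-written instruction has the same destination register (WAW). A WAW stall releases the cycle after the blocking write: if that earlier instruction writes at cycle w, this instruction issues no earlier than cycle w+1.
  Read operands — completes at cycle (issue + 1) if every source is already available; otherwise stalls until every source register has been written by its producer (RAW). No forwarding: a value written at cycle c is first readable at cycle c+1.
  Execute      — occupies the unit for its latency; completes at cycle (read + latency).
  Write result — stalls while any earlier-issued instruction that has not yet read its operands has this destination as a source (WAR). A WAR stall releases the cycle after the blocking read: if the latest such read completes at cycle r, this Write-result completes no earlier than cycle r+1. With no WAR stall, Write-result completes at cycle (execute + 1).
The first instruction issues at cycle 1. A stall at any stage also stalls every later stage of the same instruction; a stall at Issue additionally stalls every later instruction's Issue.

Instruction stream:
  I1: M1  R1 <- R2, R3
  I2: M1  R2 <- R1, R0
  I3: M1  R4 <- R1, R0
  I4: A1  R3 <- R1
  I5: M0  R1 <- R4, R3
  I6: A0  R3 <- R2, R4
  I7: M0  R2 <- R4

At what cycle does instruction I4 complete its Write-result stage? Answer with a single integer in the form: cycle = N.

[1] issue I1 (M1)
[2] I1 read-ops
[7] I1 finished on M1
[8] I1→R1
[9] issue I2 (M1)
[10] I2 read-ops
[15] I2 finished on M1
[16] I2→R2
[17] issue I3 (M1)
[18] I3 read-ops | issue I4 (A1)
[19] I4 read-ops | issue I5 (M0)
[21] I4 finished on A1
[22] I4→R3
[23] I3 finished on M1 | issue I6 (A0)
[24] I3→R4
[25] I5 read-ops | I6 read-ops
[26] I6 finished on A0
[27] I6→R3
[30] I5 finished on M0
[31] I5→R1
[32] issue I7 (M0)
[33] I7 read-ops
[38] I7 finished on M0
[39] I7→R2

cycle = 22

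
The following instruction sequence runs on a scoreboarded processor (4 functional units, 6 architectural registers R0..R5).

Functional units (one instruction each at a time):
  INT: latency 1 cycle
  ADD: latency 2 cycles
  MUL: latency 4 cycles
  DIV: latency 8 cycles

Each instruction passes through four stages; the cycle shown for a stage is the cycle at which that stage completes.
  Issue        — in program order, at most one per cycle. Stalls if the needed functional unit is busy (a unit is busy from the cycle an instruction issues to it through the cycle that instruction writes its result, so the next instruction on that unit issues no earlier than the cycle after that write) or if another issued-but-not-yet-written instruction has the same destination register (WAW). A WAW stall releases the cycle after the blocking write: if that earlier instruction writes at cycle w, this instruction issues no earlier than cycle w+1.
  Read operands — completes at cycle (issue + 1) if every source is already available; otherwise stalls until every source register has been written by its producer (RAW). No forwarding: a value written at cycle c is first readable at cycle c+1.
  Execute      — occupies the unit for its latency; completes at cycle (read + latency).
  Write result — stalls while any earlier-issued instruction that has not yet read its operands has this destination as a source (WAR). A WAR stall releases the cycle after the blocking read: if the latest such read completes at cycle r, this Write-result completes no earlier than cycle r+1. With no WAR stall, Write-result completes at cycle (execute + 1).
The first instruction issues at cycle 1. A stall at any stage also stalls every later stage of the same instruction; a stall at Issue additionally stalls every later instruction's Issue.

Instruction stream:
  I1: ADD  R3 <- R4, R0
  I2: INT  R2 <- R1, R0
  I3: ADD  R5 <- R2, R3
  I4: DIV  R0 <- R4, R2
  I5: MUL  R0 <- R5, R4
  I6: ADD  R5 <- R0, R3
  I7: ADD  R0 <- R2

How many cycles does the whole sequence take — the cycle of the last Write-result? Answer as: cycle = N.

cycle = 33

I1 -> (1, 2, 4, 5)
I2 -> (2, 3, 4, 5)
I3 -> (6, 7, 9, 10)  // struct: ADD busy until I1 writes@5
I4 -> (7, 8, 16, 17)
I5 -> (18, 19, 23, 24)  // WAW R0: wait I4 write@17
I6 -> (19, 25, 27, 28)  // RAW R0: wait I5 write@24
I7 -> (29, 30, 32, 33)  // struct: ADD busy until I6 writes@28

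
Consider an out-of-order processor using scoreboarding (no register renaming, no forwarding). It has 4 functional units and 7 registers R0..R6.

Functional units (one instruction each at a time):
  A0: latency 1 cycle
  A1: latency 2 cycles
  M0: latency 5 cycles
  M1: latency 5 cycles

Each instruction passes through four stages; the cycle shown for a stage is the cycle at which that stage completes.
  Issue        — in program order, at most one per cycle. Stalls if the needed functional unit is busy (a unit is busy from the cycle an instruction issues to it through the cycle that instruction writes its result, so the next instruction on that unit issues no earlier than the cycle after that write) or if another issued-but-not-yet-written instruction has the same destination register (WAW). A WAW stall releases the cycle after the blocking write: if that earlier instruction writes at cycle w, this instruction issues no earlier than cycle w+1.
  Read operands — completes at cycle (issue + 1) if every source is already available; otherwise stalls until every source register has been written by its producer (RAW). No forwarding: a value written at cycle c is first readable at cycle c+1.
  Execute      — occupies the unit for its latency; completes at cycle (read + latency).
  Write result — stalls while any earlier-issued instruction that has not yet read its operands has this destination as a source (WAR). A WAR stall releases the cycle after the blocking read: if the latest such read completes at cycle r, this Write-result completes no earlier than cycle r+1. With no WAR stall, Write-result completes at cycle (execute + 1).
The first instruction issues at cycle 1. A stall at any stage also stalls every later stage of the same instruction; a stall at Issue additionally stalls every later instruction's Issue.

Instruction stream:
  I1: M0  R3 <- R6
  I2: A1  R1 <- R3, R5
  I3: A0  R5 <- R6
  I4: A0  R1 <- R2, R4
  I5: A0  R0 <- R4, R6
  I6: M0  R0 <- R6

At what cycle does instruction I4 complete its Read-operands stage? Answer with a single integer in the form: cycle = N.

cycle = 14

  I1 | 1 | 2 | 7 | 8
  I2 | 2 | 9 | 11 | 12   RAW R3: wait I1 write@8
  I3 | 3 | 4 | 5 | 10   WAR R5: wait I2 read@9
  I4 | 13 | 14 | 15 | 16   WAW R1: wait I2 write@12
  I5 | 17 | 18 | 19 | 20   struct: A0 busy until I4 writes@16
  I6 | 21 | 22 | 27 | 28   WAW R0: wait I5 write@20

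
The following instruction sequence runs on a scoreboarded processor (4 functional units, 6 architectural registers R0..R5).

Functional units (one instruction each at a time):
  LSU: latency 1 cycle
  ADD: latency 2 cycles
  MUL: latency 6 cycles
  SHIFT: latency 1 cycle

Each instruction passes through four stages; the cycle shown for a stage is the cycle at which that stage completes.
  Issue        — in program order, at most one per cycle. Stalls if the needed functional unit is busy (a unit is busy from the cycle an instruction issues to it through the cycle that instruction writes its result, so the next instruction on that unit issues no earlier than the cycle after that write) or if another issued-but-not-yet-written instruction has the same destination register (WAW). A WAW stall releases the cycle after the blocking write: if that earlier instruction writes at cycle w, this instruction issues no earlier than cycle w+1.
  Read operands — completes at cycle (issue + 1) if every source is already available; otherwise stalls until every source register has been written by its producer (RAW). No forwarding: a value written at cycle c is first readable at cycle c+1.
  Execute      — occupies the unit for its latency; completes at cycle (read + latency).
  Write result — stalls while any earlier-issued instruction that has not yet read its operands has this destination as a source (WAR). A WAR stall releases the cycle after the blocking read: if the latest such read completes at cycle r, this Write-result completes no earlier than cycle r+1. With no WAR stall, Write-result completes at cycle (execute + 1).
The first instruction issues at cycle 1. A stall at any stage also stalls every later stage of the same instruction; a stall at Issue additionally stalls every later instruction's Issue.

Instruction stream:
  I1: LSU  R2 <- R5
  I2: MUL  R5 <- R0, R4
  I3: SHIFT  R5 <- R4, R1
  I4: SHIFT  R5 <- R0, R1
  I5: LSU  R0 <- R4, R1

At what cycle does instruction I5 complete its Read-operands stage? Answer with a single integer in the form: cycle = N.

cycle = 17

c1: I1 issues→LSU
c2: I1 reads, I2 issues→MUL
c3: I1 exec-done, I2 reads
c4: I1 writes R2
c9: I2 exec-done
c10: I2 writes R5
c11: I3 issues→SHIFT
c12: I3 reads
c13: I3 exec-done
c14: I3 writes R5
c15: I4 issues→SHIFT
c16: I4 reads, I5 issues→LSU
c17: I4 exec-done, I5 reads
c18: I4 writes R5, I5 exec-done
c19: I5 writes R0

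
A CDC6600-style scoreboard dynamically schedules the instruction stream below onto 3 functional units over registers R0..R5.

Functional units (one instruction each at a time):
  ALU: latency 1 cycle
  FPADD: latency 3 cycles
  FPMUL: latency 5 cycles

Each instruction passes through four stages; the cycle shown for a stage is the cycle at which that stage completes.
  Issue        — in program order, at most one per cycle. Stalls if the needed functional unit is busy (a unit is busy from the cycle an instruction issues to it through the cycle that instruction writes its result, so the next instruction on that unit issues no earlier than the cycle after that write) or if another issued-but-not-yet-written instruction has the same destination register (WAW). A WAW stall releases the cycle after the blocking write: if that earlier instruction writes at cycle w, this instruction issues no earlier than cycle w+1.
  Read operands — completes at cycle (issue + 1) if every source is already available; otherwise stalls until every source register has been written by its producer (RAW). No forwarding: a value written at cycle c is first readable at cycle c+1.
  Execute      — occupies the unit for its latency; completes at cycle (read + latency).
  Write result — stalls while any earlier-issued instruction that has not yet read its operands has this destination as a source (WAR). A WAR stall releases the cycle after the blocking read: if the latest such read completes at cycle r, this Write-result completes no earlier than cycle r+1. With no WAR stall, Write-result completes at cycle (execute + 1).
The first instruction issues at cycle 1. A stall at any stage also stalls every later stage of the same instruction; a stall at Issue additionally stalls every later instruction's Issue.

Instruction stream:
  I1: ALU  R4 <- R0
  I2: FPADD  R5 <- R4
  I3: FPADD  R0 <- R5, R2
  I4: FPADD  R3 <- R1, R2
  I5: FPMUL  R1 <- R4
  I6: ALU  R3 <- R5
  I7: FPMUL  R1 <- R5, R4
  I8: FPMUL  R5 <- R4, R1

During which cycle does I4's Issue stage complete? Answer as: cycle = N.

cycle = 16

I1: IS=1 RO=2 EX=3 WR=4
I2: IS=2 RO=5 EX=8 WR=9  [RAW R4: wait I1 write@4]
I3: IS=10 RO=11 EX=14 WR=15  [struct: FPADD busy until I2 writes@9]
I4: IS=16 RO=17 EX=20 WR=21  [struct: FPADD busy until I3 writes@15]
I5: IS=17 RO=18 EX=23 WR=24
I6: IS=22 RO=23 EX=24 WR=25  [WAW R3: wait I4 write@21]
I7: IS=25 RO=26 EX=31 WR=32  [struct: FPMUL busy until I5 writes@24]
I8: IS=33 RO=34 EX=39 WR=40  [struct: FPMUL busy until I7 writes@32]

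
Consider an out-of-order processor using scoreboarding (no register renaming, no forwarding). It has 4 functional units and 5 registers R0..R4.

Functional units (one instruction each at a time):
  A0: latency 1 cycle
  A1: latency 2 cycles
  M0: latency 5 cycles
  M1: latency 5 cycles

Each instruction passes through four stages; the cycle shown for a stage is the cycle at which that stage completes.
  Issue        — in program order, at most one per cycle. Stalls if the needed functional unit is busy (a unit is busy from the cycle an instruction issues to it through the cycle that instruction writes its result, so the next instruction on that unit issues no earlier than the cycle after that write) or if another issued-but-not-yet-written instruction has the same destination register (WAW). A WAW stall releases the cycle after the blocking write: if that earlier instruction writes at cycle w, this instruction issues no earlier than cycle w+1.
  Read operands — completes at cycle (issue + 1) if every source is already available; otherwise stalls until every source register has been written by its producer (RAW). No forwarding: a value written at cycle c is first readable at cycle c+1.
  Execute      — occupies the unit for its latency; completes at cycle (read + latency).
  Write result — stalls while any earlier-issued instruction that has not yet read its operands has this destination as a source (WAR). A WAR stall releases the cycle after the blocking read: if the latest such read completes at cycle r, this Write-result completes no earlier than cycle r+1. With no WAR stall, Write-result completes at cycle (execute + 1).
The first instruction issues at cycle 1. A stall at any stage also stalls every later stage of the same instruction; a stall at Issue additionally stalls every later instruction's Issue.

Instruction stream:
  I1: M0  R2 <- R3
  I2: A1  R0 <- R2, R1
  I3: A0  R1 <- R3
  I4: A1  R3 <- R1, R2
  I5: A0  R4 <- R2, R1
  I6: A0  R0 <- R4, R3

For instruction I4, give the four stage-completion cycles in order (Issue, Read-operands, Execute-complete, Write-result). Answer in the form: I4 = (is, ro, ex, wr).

c1: I1 dispatched to M0
c2: I1 operands ready, I2 dispatched to A1
c3: I3 dispatched to A0
c4: I3 operands ready
c5: I3 complete
c7: I1 complete
c8: R2←I1
c9: I2 operands ready
c10: R1←I3
c11: I2 complete
c12: R0←I2
c13: I4 dispatched to A1
c14: I4 operands ready, I5 dispatched to A0
c15: I5 operands ready
c16: I4 complete, I5 complete
c17: R3←I4, R4←I5
c18: I6 dispatched to A0
c19: I6 operands ready
c20: I6 complete
c21: R0←I6

I4 = (13, 14, 16, 17)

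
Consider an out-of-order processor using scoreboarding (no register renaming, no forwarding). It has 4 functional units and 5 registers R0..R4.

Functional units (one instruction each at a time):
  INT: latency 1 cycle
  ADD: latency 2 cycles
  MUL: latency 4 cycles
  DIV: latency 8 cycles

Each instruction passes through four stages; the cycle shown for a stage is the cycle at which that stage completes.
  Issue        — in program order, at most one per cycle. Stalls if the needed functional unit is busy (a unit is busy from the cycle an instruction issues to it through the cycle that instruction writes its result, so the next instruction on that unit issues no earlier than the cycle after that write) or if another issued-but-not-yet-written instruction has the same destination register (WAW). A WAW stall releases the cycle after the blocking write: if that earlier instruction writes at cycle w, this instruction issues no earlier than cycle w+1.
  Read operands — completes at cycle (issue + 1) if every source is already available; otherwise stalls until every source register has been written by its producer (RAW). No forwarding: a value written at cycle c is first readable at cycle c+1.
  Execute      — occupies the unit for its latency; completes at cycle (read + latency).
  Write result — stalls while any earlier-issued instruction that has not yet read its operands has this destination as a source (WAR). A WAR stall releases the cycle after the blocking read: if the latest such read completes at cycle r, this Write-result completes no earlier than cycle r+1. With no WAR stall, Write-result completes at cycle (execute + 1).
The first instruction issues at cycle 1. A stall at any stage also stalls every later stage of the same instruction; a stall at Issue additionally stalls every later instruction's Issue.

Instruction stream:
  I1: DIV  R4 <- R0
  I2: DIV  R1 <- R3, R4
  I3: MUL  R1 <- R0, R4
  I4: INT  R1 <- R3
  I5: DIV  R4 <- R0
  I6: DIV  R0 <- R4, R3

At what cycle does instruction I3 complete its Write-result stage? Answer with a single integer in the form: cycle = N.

cycle = 29

[1] I1→DIV
[2] I1 RO
[10] I1 EX
[11] I1 WR R4
[12] I2→DIV
[13] I2 RO
[21] I2 EX
[22] I2 WR R1
[23] I3→MUL
[24] I3 RO
[28] I3 EX
[29] I3 WR R1
[30] I4→INT
[31] I4 RO, I5→DIV
[32] I4 EX, I5 RO
[33] I4 WR R1
[40] I5 EX
[41] I5 WR R4
[42] I6→DIV
[43] I6 RO
[51] I6 EX
[52] I6 WR R0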